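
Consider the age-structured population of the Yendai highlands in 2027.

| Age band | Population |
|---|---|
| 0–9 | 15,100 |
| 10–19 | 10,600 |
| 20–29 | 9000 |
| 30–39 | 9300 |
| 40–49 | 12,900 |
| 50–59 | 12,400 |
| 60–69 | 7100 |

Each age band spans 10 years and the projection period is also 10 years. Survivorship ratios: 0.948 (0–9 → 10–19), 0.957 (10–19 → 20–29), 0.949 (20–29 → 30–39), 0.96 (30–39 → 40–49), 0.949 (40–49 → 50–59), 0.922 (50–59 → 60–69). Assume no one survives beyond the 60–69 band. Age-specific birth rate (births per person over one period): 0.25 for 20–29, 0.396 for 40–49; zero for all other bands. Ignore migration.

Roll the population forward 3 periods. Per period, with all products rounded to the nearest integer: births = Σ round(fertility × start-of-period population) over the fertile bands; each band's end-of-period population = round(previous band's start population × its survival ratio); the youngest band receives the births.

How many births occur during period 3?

— Period 1 —
Births: 9000 × 0.25 = 2250, 12900 × 0.396 = 5108 — total 7358
10–19: 15100 × 0.948 = 14315
20–29: 10600 × 0.957 = 10144
30–39: 9000 × 0.949 = 8541
40–49: 9300 × 0.96 = 8928
50–59: 12900 × 0.949 = 12242
60–69: 12400 × 0.922 = 11433
Giving 7358 / 14315 / 10144 / 8541 / 8928 / 12242 / 11433.
— Period 2 —
Births: 10144 × 0.25 = 2536, 8928 × 0.396 = 3535 — total 6071
10–19: 7358 × 0.948 = 6975
20–29: 14315 × 0.957 = 13699
30–39: 10144 × 0.949 = 9627
40–49: 8541 × 0.96 = 8199
50–59: 8928 × 0.949 = 8473
60–69: 12242 × 0.922 = 11287
Giving 6071 / 6975 / 13699 / 9627 / 8199 / 8473 / 11287.
— Period 3 —
Births: 13699 × 0.25 = 3425, 8199 × 0.396 = 3247 — total 6672
10–19: 6071 × 0.948 = 5755
20–29: 6975 × 0.957 = 6675
30–39: 13699 × 0.949 = 13000
40–49: 9627 × 0.96 = 9242
50–59: 8199 × 0.949 = 7781
60–69: 8473 × 0.922 = 7812
Giving 6672 / 5755 / 6675 / 13000 / 9242 / 7781 / 7812.

6672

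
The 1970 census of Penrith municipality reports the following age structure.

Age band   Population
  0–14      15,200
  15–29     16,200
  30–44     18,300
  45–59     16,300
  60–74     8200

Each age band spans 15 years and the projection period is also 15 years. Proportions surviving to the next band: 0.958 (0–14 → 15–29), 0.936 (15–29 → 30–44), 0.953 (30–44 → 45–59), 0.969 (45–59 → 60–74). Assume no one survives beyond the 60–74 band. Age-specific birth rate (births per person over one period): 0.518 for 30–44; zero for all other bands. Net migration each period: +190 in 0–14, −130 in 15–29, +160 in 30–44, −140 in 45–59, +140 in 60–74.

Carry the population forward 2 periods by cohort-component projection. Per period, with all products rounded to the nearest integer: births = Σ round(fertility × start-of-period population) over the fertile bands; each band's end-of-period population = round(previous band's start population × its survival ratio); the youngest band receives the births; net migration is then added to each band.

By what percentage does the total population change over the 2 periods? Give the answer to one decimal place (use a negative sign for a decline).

After projecting period 1:
Births: 18300 × 0.518 = 9479
15–29: 15200 × 0.958 = 14562
30–44: 16200 × 0.936 = 15163
45–59: 18300 × 0.953 = 17440
60–74: 16300 × 0.969 = 15795
Net migration: 0–14 + 190 → 9669; 15–29 − 130 → 14432; 30–44 + 160 → 15323; 45–59 − 140 → 17300; 60–74 + 140 → 15935
Giving 9669 / 14432 / 15323 / 17300 / 15935.
After projecting period 2:
Births: 15323 × 0.518 = 7937
15–29: 9669 × 0.958 = 9263
30–44: 14432 × 0.936 = 13508
45–59: 15323 × 0.953 = 14603
60–74: 17300 × 0.969 = 16764
Net migration: 0–14 + 190 → 8127; 15–29 − 130 → 9133; 30–44 + 160 → 13668; 45–59 − 140 → 14463; 60–74 + 140 → 16904
Giving 8127 / 9133 / 13668 / 14463 / 16904.
Total: 74200 → 62295; change = -11905; percentage change = -16.0%

-16.0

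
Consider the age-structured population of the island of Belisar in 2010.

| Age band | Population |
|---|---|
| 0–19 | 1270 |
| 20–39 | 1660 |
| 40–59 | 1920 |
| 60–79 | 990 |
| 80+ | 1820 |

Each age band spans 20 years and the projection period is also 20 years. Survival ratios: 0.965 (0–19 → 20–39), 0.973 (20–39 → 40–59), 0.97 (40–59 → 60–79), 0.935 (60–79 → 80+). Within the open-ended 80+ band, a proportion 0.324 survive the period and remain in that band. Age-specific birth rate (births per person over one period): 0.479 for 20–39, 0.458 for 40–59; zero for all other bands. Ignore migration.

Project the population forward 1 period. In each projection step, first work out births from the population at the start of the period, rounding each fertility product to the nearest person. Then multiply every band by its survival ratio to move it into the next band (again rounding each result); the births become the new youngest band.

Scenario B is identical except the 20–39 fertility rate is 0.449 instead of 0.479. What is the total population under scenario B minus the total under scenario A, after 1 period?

Let group 1 be 0–19 through group 5 = 80+.
After projecting period 1:
Births: 1660 × 0.479 = 795, 1920 × 0.458 = 879 → total 1674
Group 2: 1270 × 0.965 = 1226
Group 3: 1660 × 0.973 = 1615
Group 4: 1920 × 0.97 = 1862
Group 5: 990 × 0.935 + 1820 × 0.324 = 926 + 590 = 1516
Giving 1674 / 1226 / 1615 / 1862 / 1516.
Scenario A total after 1 period: 7893
Scenario B projection —
After projecting period 1:
Births: 1660 × 0.449 = 745, 1920 × 0.458 = 879 → total 1624
Group 2: 1270 × 0.965 = 1226
Group 3: 1660 × 0.973 = 1615
Group 4: 1920 × 0.97 = 1862
Group 5: 990 × 0.935 + 1820 × 0.324 = 926 + 590 = 1516
Giving 1624 / 1226 / 1615 / 1862 / 1516.
Scenario B total after 1 period: 7843
Difference B − A = 7843 − 7893 = -50

-50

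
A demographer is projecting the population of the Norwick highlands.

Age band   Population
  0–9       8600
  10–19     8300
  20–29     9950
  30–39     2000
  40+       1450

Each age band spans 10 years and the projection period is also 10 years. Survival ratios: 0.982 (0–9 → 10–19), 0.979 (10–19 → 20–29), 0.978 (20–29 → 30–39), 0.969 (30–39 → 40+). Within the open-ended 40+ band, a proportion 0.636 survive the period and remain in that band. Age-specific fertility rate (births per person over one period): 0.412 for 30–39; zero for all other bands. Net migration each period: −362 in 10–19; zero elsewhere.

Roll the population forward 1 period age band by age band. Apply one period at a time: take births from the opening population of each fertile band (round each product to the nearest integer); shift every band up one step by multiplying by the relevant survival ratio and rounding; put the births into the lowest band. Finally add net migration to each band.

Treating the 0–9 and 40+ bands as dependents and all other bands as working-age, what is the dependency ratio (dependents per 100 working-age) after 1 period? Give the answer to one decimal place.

14.2

[period 1]
Births: 2000 × 0.412 = 824
10–19: 8600 × 0.982 = 8445
20–29: 8300 × 0.979 = 8126
30–39: 9950 × 0.978 = 9731
40+: 2000 × 0.969 + 1450 × 0.636 = 1938 + 922 = 2860
Net migration: 10–19 − 362 → 8083
Population now: 0–9=824, 10–19=8083, 20–29=8126, 30–39=9731, 40+=2860
Dependents (band 0–9 + band 40+) = 824 + 2860 = 3684; working-age = 25940; ratio = 3684/25940 × 100 = 14.2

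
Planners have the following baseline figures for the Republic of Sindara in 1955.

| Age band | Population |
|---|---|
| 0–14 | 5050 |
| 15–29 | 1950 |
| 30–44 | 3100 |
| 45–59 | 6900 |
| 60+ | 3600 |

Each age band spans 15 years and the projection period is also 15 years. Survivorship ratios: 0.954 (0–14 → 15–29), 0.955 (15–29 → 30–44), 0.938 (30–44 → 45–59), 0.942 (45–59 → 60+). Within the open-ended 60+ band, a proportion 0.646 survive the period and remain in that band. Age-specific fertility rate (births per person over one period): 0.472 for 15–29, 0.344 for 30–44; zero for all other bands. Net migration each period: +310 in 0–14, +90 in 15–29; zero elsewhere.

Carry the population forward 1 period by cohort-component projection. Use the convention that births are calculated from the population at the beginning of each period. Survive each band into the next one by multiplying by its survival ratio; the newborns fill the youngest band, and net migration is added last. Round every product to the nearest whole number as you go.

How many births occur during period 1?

1986

Let band 1 be 0–14 through band 5 = 60+.
Period 1:
Births: 1950 × 0.472 = 920, 3100 × 0.344 = 1066 → 1986
Band 2: 5050 × 0.954 = 4818
Band 3: 1950 × 0.955 = 1862
Band 4: 3100 × 0.938 = 2908
Band 5: 6900 × 0.942 + 3600 × 0.646 = 6500 + 2326 = 8826
Net migration: Band 1 + 310 → 2296; Band 2 + 90 → 4908
→ [2296, 4908, 1862, 2908, 8826]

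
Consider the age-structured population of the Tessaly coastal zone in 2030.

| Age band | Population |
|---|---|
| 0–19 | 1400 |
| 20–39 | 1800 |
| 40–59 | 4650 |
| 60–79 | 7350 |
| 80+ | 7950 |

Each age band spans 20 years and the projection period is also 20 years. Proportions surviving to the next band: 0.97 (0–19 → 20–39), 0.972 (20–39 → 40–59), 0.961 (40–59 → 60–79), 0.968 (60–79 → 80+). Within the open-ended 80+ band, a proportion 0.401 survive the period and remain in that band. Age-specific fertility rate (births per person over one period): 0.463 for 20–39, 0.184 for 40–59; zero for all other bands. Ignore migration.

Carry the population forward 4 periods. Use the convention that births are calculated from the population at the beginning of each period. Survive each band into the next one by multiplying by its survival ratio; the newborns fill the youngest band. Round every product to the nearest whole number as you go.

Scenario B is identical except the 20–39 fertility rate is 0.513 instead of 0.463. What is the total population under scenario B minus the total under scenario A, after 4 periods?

366

(Bands numbered youngest = 1 to oldest = 5.)
— Period 1 —
Births: 1800 × 0.463 = 833, 4650 × 0.184 = 856 — total 1689
Band 2: 1400 × 0.97 = 1358
Band 3: 1800 × 0.972 = 1750
Band 4: 4650 × 0.961 = 4469
Band 5: 7350 × 0.968 + 7950 × 0.401 = 7115 + 3188 = 10303
End of period: [1689, 1358, 1750, 4469, 10303]
— Period 2 —
Births: 1358 × 0.463 = 629, 1750 × 0.184 = 322 — total 951
Band 2: 1689 × 0.97 = 1638
Band 3: 1358 × 0.972 = 1320
Band 4: 1750 × 0.961 = 1682
Band 5: 4469 × 0.968 + 10303 × 0.401 = 4326 + 4132 = 8458
End of period: [951, 1638, 1320, 1682, 8458]
— Period 3 —
Births: 1638 × 0.463 = 758, 1320 × 0.184 = 243 — total 1001
Band 2: 951 × 0.97 = 922
Band 3: 1638 × 0.972 = 1592
Band 4: 1320 × 0.961 = 1269
Band 5: 1682 × 0.968 + 8458 × 0.401 = 1628 + 3392 = 5020
End of period: [1001, 922, 1592, 1269, 5020]
— Period 4 —
Births: 922 × 0.463 = 427, 1592 × 0.184 = 293 — total 720
Band 2: 1001 × 0.97 = 971
Band 3: 922 × 0.972 = 896
Band 4: 1592 × 0.961 = 1530
Band 5: 1269 × 0.968 + 5020 × 0.401 = 1228 + 2013 = 3241
End of period: [720, 971, 896, 1530, 3241]
Scenario A total after 4 periods: 7358
Scenario B projection —
— Period 1 —
Births: 1800 × 0.513 = 923, 4650 × 0.184 = 856 — total 1779
Band 2: 1400 × 0.97 = 1358
Band 3: 1800 × 0.972 = 1750
Band 4: 4650 × 0.961 = 4469
Band 5: 7350 × 0.968 + 7950 × 0.401 = 7115 + 3188 = 10303
End of period: [1779, 1358, 1750, 4469, 10303]
— Period 2 —
Births: 1358 × 0.513 = 697, 1750 × 0.184 = 322 — total 1019
Band 2: 1779 × 0.97 = 1726
Band 3: 1358 × 0.972 = 1320
Band 4: 1750 × 0.961 = 1682
Band 5: 4469 × 0.968 + 10303 × 0.401 = 4326 + 4132 = 8458
End of period: [1019, 1726, 1320, 1682, 8458]
— Period 3 —
Births: 1726 × 0.513 = 885, 1320 × 0.184 = 243 — total 1128
Band 2: 1019 × 0.97 = 988
Band 3: 1726 × 0.972 = 1678
Band 4: 1320 × 0.961 = 1269
Band 5: 1682 × 0.968 + 8458 × 0.401 = 1628 + 3392 = 5020
End of period: [1128, 988, 1678, 1269, 5020]
— Period 4 —
Births: 988 × 0.513 = 507, 1678 × 0.184 = 309 — total 816
Band 2: 1128 × 0.97 = 1094
Band 3: 988 × 0.972 = 960
Band 4: 1678 × 0.961 = 1613
Band 5: 1269 × 0.968 + 5020 × 0.401 = 1228 + 2013 = 3241
End of period: [816, 1094, 960, 1613, 3241]
Scenario B total after 4 periods: 7724
Difference B − A = 7724 − 7358 = 366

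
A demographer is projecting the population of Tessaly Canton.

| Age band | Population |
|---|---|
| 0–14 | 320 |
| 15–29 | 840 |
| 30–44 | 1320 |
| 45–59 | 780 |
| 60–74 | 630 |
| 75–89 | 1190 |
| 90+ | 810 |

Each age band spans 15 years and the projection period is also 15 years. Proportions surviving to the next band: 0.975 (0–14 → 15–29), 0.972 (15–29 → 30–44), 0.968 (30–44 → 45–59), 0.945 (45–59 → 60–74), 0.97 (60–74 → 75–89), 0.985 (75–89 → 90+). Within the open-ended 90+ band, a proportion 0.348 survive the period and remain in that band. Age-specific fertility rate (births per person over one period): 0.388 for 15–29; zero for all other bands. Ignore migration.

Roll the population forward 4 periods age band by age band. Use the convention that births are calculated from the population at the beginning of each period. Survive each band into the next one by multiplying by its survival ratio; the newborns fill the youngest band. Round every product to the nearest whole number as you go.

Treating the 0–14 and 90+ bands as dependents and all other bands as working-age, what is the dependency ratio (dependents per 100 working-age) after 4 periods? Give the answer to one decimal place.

Call the groups 1 to 7, youngest first.
— Period 1 —
Births: 840 × 0.388 = 326
Group 2: 320 × 0.975 = 312
Group 3: 840 × 0.972 = 816
Group 4: 1320 × 0.968 = 1278
Group 5: 780 × 0.945 = 737
Group 6: 630 × 0.97 = 611
Group 7: 1190 × 0.985 + 810 × 0.348 = 1172 + 282 = 1454
Population now: 0–14=326, 15–29=312, 30–44=816, 45–59=1278, 60–74=737, 75–89=611, 90+=1454
— Period 2 —
Births: 312 × 0.388 = 121
Group 2: 326 × 0.975 = 318
Group 3: 312 × 0.972 = 303
Group 4: 816 × 0.968 = 790
Group 5: 1278 × 0.945 = 1208
Group 6: 737 × 0.97 = 715
Group 7: 611 × 0.985 + 1454 × 0.348 = 602 + 506 = 1108
Population now: 0–14=121, 15–29=318, 30–44=303, 45–59=790, 60–74=1208, 75–89=715, 90+=1108
— Period 3 —
Births: 318 × 0.388 = 123
Group 2: 121 × 0.975 = 118
Group 3: 318 × 0.972 = 309
Group 4: 303 × 0.968 = 293
Group 5: 790 × 0.945 = 747
Group 6: 1208 × 0.97 = 1172
Group 7: 715 × 0.985 + 1108 × 0.348 = 704 + 386 = 1090
Population now: 0–14=123, 15–29=118, 30–44=309, 45–59=293, 60–74=747, 75–89=1172, 90+=1090
— Period 4 —
Births: 118 × 0.388 = 46
Group 2: 123 × 0.975 = 120
Group 3: 118 × 0.972 = 115
Group 4: 309 × 0.968 = 299
Group 5: 293 × 0.945 = 277
Group 6: 747 × 0.97 = 725
Group 7: 1172 × 0.985 + 1090 × 0.348 = 1154 + 379 = 1533
Population now: 0–14=46, 15–29=120, 30–44=115, 45–59=299, 60–74=277, 75–89=725, 90+=1533
Dependents (band 0–14 + band 90+) = 46 + 1533 = 1579; working-age = 1536; ratio = 1579/1536 × 100 = 102.8

102.8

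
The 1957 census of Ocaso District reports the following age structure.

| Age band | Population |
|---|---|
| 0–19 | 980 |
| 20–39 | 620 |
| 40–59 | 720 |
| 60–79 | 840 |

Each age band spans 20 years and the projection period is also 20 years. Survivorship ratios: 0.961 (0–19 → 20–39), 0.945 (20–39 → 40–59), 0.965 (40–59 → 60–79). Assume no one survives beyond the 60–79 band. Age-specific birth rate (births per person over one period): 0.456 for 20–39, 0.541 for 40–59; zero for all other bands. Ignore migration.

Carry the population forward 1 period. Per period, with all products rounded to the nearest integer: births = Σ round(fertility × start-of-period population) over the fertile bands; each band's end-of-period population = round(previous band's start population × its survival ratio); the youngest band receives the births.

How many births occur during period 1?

673

Numbering the groups 1..4 from youngest to oldest:
Period 1.
Births: 620 × 0.456 = 283  |  720 × 0.541 = 390 → total 673
Group 2: 980 × 0.961 = 942
Group 3: 620 × 0.945 = 586
Group 4: 720 × 0.965 = 695
→ [673, 942, 586, 695]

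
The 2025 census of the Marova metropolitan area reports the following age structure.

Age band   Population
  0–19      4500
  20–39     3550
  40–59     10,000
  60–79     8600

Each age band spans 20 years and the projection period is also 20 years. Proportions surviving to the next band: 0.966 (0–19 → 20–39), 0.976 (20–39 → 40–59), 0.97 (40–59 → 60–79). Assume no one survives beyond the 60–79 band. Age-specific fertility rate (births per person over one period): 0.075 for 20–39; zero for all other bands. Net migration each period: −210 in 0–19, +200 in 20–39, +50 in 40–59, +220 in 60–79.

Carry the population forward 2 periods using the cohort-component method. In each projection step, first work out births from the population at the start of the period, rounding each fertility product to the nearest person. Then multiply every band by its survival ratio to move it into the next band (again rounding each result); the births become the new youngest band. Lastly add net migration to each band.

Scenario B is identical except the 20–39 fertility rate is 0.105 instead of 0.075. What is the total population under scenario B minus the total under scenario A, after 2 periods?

239

Numbering the groups 1..4 from youngest to oldest:
[period 1]
Births: 3550 × 0.075 = 266
Group 2: 4500 × 0.966 = 4347
Group 3: 3550 × 0.976 = 3465
Group 4: 10000 × 0.97 = 9700
Net migration: Group 1 − 210 → 56; Group 2 + 200 → 4547; Group 3 + 50 → 3515; Group 4 + 220 → 9920
Giving 56 / 4547 / 3515 / 9920.
[period 2]
Births: 4547 × 0.075 = 341
Group 2: 56 × 0.966 = 54
Group 3: 4547 × 0.976 = 4438
Group 4: 3515 × 0.97 = 3410
Net migration: Group 1 − 210 → 131; Group 2 + 200 → 254; Group 3 + 50 → 4488; Group 4 + 220 → 3630
Giving 131 / 254 / 4488 / 3630.
Scenario A total after 2 periods: 8503
Scenario B projection —
[period 1]
Births: 3550 × 0.105 = 373
Group 2: 4500 × 0.966 = 4347
Group 3: 3550 × 0.976 = 3465
Group 4: 10000 × 0.97 = 9700
Net migration: Group 1 − 210 → 163; Group 2 + 200 → 4547; Group 3 + 50 → 3515; Group 4 + 220 → 9920
Giving 163 / 4547 / 3515 / 9920.
[period 2]
Births: 4547 × 0.105 = 477
Group 2: 163 × 0.966 = 157
Group 3: 4547 × 0.976 = 4438
Group 4: 3515 × 0.97 = 3410
Net migration: Group 1 − 210 → 267; Group 2 + 200 → 357; Group 3 + 50 → 4488; Group 4 + 220 → 3630
Giving 267 / 357 / 4488 / 3630.
Scenario B total after 2 periods: 8742
Difference B − A = 8742 − 8503 = 239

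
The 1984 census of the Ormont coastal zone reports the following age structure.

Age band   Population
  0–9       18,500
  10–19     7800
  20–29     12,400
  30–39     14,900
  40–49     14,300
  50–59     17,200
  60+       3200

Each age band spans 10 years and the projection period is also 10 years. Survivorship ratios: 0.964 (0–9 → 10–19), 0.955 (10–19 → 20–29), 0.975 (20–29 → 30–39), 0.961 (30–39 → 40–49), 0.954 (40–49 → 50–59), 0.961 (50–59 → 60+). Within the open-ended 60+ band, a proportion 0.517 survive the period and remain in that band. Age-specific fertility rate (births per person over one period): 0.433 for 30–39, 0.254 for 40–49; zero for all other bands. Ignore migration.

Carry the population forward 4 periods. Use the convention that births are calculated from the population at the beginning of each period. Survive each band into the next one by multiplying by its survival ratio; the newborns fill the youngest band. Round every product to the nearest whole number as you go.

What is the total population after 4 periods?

78132

(Bands numbered youngest = 1 to oldest = 7.)
[period 1]
Births: 14900 × 0.433 = 6452, 14300 × 0.254 = 3632 ⇒ total 10084
Band 2: 18500 × 0.964 = 17834
Band 3: 7800 × 0.955 = 7449
Band 4: 12400 × 0.975 = 12090
Band 5: 14900 × 0.961 = 14319
Band 6: 14300 × 0.954 = 13642
Band 7: 17200 × 0.961 + 3200 × 0.517 = 16529 + 1654 = 18183
Giving 10084 / 17834 / 7449 / 12090 / 14319 / 13642 / 18183.
[period 2]
Births: 12090 × 0.433 = 5235, 14319 × 0.254 = 3637 ⇒ total 8872
Band 2: 10084 × 0.964 = 9721
Band 3: 17834 × 0.955 = 17031
Band 4: 7449 × 0.975 = 7263
Band 5: 12090 × 0.961 = 11618
Band 6: 14319 × 0.954 = 13660
Band 7: 13642 × 0.961 + 18183 × 0.517 = 13110 + 9401 = 22511
Giving 8872 / 9721 / 17031 / 7263 / 11618 / 13660 / 22511.
[period 3]
Births: 7263 × 0.433 = 3145, 11618 × 0.254 = 2951 ⇒ total 6096
Band 2: 8872 × 0.964 = 8553
Band 3: 9721 × 0.955 = 9284
Band 4: 17031 × 0.975 = 16605
Band 5: 7263 × 0.961 = 6980
Band 6: 11618 × 0.954 = 11084
Band 7: 13660 × 0.961 + 22511 × 0.517 = 13127 + 11638 = 24765
Giving 6096 / 8553 / 9284 / 16605 / 6980 / 11084 / 24765.
[period 4]
Births: 16605 × 0.433 = 7190, 6980 × 0.254 = 1773 ⇒ total 8963
Band 2: 6096 × 0.964 = 5877
Band 3: 8553 × 0.955 = 8168
Band 4: 9284 × 0.975 = 9052
Band 5: 16605 × 0.961 = 15957
Band 6: 6980 × 0.954 = 6659
Band 7: 11084 × 0.961 + 24765 × 0.517 = 10652 + 12804 = 23456
Giving 8963 / 5877 / 8168 / 9052 / 15957 / 6659 / 23456.
Total after period 4: 8963 + 5877 + 8168 + 9052 + 15957 + 6659 + 23456 = 78132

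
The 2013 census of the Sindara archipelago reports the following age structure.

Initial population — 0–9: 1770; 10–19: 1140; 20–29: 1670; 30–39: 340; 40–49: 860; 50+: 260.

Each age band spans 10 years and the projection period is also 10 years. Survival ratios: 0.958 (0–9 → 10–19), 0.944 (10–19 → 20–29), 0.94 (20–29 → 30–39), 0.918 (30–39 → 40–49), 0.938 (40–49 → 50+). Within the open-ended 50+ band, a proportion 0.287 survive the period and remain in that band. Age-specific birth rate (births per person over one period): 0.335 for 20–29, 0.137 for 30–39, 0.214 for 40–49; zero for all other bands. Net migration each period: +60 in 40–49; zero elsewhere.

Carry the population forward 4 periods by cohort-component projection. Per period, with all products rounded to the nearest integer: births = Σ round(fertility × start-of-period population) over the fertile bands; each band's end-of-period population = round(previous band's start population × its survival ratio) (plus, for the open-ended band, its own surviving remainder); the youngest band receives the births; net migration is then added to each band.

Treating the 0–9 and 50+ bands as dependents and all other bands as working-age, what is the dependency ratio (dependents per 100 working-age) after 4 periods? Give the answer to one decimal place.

55.7

[period 1]
Births: 1670 × 0.335 = 559, 340 × 0.137 = 47, 860 × 0.214 = 184 → total 790
10–19: 1770 × 0.958 = 1696
20–29: 1140 × 0.944 = 1076
30–39: 1670 × 0.94 = 1570
40–49: 340 × 0.918 = 312
50+: 860 × 0.938 + 260 × 0.287 = 807 + 75 = 882
Net migration: 40–49 + 60 → 372
End of period: [790, 1696, 1076, 1570, 372, 882]
[period 2]
Births: 1076 × 0.335 = 360, 1570 × 0.137 = 215, 372 × 0.214 = 80 → total 655
10–19: 790 × 0.958 = 757
20–29: 1696 × 0.944 = 1601
30–39: 1076 × 0.94 = 1011
40–49: 1570 × 0.918 = 1441
50+: 372 × 0.938 + 882 × 0.287 = 349 + 253 = 602
Net migration: 40–49 + 60 → 1501
End of period: [655, 757, 1601, 1011, 1501, 602]
[period 3]
Births: 1601 × 0.335 = 536, 1011 × 0.137 = 139, 1501 × 0.214 = 321 → total 996
10–19: 655 × 0.958 = 627
20–29: 757 × 0.944 = 715
30–39: 1601 × 0.94 = 1505
40–49: 1011 × 0.918 = 928
50+: 1501 × 0.938 + 602 × 0.287 = 1408 + 173 = 1581
Net migration: 40–49 + 60 → 988
End of period: [996, 627, 715, 1505, 988, 1581]
[period 4]
Births: 715 × 0.335 = 240, 1505 × 0.137 = 206, 988 × 0.214 = 211 → total 657
10–19: 996 × 0.958 = 954
20–29: 627 × 0.944 = 592
30–39: 715 × 0.94 = 672
40–49: 1505 × 0.918 = 1382
50+: 988 × 0.938 + 1581 × 0.287 = 927 + 454 = 1381
Net migration: 40–49 + 60 → 1442
End of period: [657, 954, 592, 672, 1442, 1381]
Dependents (band 0–9 + band 50+) = 657 + 1381 = 2038; working-age = 3660; ratio = 2038/3660 × 100 = 55.7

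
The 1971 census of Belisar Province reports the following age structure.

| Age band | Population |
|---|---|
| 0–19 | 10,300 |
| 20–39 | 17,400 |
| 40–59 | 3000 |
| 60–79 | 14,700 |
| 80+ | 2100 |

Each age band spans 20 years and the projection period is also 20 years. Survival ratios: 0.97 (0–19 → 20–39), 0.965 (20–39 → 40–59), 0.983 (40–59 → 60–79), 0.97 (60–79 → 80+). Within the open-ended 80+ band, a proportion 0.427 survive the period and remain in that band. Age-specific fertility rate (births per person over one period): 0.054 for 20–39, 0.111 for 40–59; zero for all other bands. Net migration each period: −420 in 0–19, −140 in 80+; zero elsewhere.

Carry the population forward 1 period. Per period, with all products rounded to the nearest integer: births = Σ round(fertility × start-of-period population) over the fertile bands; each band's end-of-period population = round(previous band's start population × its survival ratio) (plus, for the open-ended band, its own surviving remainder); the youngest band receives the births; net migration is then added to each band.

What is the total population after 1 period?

45600

(Bands numbered youngest = 1 to oldest = 5.)
[period 1]
Births: 17400 × 0.054 = 940 ; 3000 × 0.111 = 333 — total 1273
Band 2: 10300 × 0.97 = 9991
Band 3: 17400 × 0.965 = 16791
Band 4: 3000 × 0.983 = 2949
Band 5: 14700 × 0.97 + 2100 × 0.427 = 14259 + 897 = 15156
Net migration: Band 1 − 420 → 853; Band 5 − 140 → 15016
Giving 853 / 9991 / 16791 / 2949 / 15016.
Total after period 1: 853 + 9991 + 16791 + 2949 + 15016 = 45600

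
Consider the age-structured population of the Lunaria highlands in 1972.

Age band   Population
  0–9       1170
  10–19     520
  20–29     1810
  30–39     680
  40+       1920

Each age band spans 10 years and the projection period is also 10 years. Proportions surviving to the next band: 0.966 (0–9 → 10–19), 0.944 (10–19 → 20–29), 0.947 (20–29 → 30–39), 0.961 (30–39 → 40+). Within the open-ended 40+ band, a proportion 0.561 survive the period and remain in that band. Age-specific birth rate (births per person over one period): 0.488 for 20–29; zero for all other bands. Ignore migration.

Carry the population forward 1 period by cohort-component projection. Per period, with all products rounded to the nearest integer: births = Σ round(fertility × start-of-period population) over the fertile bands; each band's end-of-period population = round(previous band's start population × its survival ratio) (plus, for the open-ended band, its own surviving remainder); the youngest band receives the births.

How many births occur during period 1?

883

Call the groups 1 to 5, youngest first.
Period 1:
Births: 1810 * 0.488 = 883
Group 2: 1170 * 0.966 = 1130
Group 3: 520 * 0.944 = 491
Group 4: 1810 * 0.947 = 1714
Group 5: 680 * 0.961 + 1920 * 0.561 = 653 + 1077 = 1730
Giving 883 / 1130 / 491 / 1714 / 1730.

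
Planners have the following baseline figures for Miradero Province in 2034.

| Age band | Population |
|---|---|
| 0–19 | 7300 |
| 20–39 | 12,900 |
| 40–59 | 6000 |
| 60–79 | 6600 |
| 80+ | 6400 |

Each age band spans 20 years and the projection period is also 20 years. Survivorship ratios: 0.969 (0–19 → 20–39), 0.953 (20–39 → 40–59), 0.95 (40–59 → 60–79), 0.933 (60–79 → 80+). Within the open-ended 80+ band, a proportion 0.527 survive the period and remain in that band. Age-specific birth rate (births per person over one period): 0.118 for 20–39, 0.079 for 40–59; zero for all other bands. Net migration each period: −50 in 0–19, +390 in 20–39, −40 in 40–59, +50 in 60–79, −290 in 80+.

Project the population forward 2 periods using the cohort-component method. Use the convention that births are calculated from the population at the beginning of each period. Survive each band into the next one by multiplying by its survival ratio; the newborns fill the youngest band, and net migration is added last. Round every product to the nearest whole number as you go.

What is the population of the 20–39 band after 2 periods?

2276

(Groups numbered youngest = 1 to oldest = 5.)
Period 1.
Births: 12900 × 0.118 = 1522  |  6000 × 0.079 = 474 — total 1996
Group 2: 7300 × 0.969 = 7074
Group 3: 12900 × 0.953 = 12294
Group 4: 6000 × 0.95 = 5700
Group 5: 6600 × 0.933 + 6400 × 0.527 = 6158 + 3373 = 9531
Net migration: Group 1 − 50 → 1946; Group 2 + 390 → 7464; Group 3 − 40 → 12254; Group 4 + 50 → 5750; Group 5 − 290 → 9241
Population now: 0–19=1946, 20–39=7464, 40–59=12254, 60–79=5750, 80+=9241
Period 2.
Births: 7464 × 0.118 = 881  |  12254 × 0.079 = 968 — total 1849
Group 2: 1946 × 0.969 = 1886
Group 3: 7464 × 0.953 = 7113
Group 4: 12254 × 0.95 = 11641
Group 5: 5750 × 0.933 + 9241 × 0.527 = 5365 + 4870 = 10235
Net migration: Group 1 − 50 → 1799; Group 2 + 390 → 2276; Group 3 − 40 → 7073; Group 4 + 50 → 11691; Group 5 − 290 → 9945
Population now: 0–19=1799, 20–39=2276, 40–59=7073, 60–79=11691, 80+=9945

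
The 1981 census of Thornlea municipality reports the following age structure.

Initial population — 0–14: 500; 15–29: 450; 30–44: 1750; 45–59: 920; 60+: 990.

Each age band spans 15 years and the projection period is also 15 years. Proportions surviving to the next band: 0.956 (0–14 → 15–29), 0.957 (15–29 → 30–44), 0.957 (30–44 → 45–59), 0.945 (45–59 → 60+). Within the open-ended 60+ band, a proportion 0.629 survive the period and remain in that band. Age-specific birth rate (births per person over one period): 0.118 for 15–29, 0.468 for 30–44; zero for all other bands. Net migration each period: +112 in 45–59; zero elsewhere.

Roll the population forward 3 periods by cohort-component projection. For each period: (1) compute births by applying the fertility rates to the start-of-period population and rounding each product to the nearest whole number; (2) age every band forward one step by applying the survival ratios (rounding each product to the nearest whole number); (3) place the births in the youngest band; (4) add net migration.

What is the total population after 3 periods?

Call the groups 1 to 5, youngest first.
Period 1:
Births: 450 × 0.118 = 53  |  1750 × 0.468 = 819 → total 872
Group 2: 500 × 0.956 = 478
Group 3: 450 × 0.957 = 431
Group 4: 1750 × 0.957 = 1675
Group 5: 920 × 0.945 + 990 × 0.629 = 869 + 623 = 1492
Net migration: Group 4 + 112 → 1787
End of period: [872, 478, 431, 1787, 1492]
Period 2:
Births: 478 × 0.118 = 56  |  431 × 0.468 = 202 → total 258
Group 2: 872 × 0.956 = 834
Group 3: 478 × 0.957 = 457
Group 4: 431 × 0.957 = 412
Group 5: 1787 × 0.945 + 1492 × 0.629 = 1689 + 938 = 2627
Net migration: Group 4 + 112 → 524
End of period: [258, 834, 457, 524, 2627]
Period 3:
Births: 834 × 0.118 = 98  |  457 × 0.468 = 214 → total 312
Group 2: 258 × 0.956 = 247
Group 3: 834 × 0.957 = 798
Group 4: 457 × 0.957 = 437
Group 5: 524 × 0.945 + 2627 × 0.629 = 495 + 1652 = 2147
Net migration: Group 4 + 112 → 549
End of period: [312, 247, 798, 549, 2147]
Total after period 3: 312 + 247 + 798 + 549 + 2147 = 4053

4053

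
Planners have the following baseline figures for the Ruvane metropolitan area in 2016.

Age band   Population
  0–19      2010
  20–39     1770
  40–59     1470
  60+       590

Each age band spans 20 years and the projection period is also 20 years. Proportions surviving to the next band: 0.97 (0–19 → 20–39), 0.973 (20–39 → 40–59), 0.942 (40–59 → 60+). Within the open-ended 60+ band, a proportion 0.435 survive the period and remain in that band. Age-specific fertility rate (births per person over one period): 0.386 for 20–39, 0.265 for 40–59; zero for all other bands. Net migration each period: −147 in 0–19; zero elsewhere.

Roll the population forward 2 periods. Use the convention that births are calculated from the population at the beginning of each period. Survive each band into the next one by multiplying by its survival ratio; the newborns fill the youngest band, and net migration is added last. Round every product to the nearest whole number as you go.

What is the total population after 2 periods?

(Bands numbered youngest = 1 to oldest = 4.)
[period 1]
Births: 1770 * 0.386 = 683, 1470 * 0.265 = 390 ⇒ total 1073
Band 2: 2010 * 0.97 = 1950
Band 3: 1770 * 0.973 = 1722
Band 4: 1470 * 0.942 + 590 * 0.435 = 1385 + 257 = 1642
Net migration: Band 1 − 147 → 926
Population now: 0–19=926, 20–39=1950, 40–59=1722, 60+=1642
[period 2]
Births: 1950 * 0.386 = 753, 1722 * 0.265 = 456 ⇒ total 1209
Band 2: 926 * 0.97 = 898
Band 3: 1950 * 0.973 = 1897
Band 4: 1722 * 0.942 + 1642 * 0.435 = 1622 + 714 = 2336
Net migration: Band 1 − 147 → 1062
Population now: 0–19=1062, 20–39=898, 40–59=1897, 60+=2336
Total after period 2: 1062 + 898 + 1897 + 2336 = 6193

6193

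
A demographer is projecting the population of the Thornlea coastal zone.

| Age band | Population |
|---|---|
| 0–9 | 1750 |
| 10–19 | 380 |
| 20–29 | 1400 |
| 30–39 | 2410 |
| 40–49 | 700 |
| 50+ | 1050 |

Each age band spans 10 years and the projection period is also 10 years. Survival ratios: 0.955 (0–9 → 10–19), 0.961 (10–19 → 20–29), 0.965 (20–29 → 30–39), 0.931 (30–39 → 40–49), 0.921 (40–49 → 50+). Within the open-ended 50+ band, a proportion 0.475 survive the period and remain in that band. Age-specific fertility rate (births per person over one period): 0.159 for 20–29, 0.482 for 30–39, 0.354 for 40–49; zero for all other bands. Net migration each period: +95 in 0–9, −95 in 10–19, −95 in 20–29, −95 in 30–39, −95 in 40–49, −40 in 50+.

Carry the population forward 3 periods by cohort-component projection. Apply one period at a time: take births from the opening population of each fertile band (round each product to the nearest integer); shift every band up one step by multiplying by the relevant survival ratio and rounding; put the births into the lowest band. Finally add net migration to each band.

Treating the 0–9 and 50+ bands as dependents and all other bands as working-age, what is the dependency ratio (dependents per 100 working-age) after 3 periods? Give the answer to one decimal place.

After projecting period 1:
Births: 1400 × 0.159 = 223, 2410 × 0.482 = 1162, 700 × 0.354 = 248 → 1633
10–19: 1750 × 0.955 = 1671
20–29: 380 × 0.961 = 365
30–39: 1400 × 0.965 = 1351
40–49: 2410 × 0.931 = 2244
50+: 700 × 0.921 + 1050 × 0.475 = 645 + 499 = 1144
Net migration: 0–9 + 95 → 1728; 10–19 − 95 → 1576; 20–29 − 95 → 270; 30–39 − 95 → 1256; 40–49 − 95 → 2149; 50+ − 40 → 1104
End of period: [1728, 1576, 270, 1256, 2149, 1104]
After projecting period 2:
Births: 270 × 0.159 = 43, 1256 × 0.482 = 605, 2149 × 0.354 = 761 → 1409
10–19: 1728 × 0.955 = 1650
20–29: 1576 × 0.961 = 1515
30–39: 270 × 0.965 = 261
40–49: 1256 × 0.931 = 1169
50+: 2149 × 0.921 + 1104 × 0.475 = 1979 + 524 = 2503
Net migration: 0–9 + 95 → 1504; 10–19 − 95 → 1555; 20–29 − 95 → 1420; 30–39 − 95 → 166; 40–49 − 95 → 1074; 50+ − 40 → 2463
End of period: [1504, 1555, 1420, 166, 1074, 2463]
After projecting period 3:
Births: 1420 × 0.159 = 226, 166 × 0.482 = 80, 1074 × 0.354 = 380 → 686
10–19: 1504 × 0.955 = 1436
20–29: 1555 × 0.961 = 1494
30–39: 1420 × 0.965 = 1370
40–49: 166 × 0.931 = 155
50+: 1074 × 0.921 + 2463 × 0.475 = 989 + 1170 = 2159
Net migration: 0–9 + 95 → 781; 10–19 − 95 → 1341; 20–29 − 95 → 1399; 30–39 − 95 → 1275; 40–49 − 95 → 60; 50+ − 40 → 2119
End of period: [781, 1341, 1399, 1275, 60, 2119]
Dependents (band 0–9 + band 50+) = 781 + 2119 = 2900; working-age = 4075; ratio = 2900/4075 × 100 = 71.2

71.2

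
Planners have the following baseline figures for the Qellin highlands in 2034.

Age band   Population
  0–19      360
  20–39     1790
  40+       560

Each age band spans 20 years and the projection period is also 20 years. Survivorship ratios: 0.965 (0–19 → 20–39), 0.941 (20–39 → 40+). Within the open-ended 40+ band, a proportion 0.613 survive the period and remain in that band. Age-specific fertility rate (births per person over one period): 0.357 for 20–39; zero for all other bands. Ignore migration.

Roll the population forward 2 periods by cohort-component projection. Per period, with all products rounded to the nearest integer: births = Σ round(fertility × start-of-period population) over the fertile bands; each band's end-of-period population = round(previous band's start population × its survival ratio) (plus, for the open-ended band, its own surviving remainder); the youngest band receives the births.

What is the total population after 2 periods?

2311

Period 1.
Births: 1790 × 0.357 = 639
20–39: 360 × 0.965 = 347
40+: 1790 × 0.941 + 560 × 0.613 = 1684 + 343 = 2027
End of period: [639, 347, 2027]
Period 2.
Births: 347 × 0.357 = 124
20–39: 639 × 0.965 = 617
40+: 347 × 0.941 + 2027 × 0.613 = 327 + 1243 = 1570
End of period: [124, 617, 1570]
Total after period 2: 124 + 617 + 1570 = 2311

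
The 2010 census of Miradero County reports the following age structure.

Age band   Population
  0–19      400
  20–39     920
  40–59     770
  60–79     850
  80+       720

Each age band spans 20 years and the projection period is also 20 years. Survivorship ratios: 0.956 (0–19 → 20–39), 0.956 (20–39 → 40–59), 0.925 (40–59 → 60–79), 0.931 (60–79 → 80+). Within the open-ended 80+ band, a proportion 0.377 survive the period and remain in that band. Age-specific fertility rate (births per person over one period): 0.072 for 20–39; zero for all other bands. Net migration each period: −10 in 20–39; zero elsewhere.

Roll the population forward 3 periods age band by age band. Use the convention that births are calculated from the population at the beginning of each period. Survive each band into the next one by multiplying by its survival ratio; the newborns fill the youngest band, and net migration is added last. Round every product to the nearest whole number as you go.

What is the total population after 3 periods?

Period 1.
Births: 920 × 0.072 = 66
20–39: 400 × 0.956 = 382
40–59: 920 × 0.956 = 880
60–79: 770 × 0.925 = 712
80+: 850 × 0.931 + 720 × 0.377 = 791 + 271 = 1062
Net migration: 20–39 − 10 → 372
Giving 66 / 372 / 880 / 712 / 1062.
Period 2.
Births: 372 × 0.072 = 27
20–39: 66 × 0.956 = 63
40–59: 372 × 0.956 = 356
60–79: 880 × 0.925 = 814
80+: 712 × 0.931 + 1062 × 0.377 = 663 + 400 = 1063
Net migration: 20–39 − 10 → 53
Giving 27 / 53 / 356 / 814 / 1063.
Period 3.
Births: 53 × 0.072 = 4
20–39: 27 × 0.956 = 26
40–59: 53 × 0.956 = 51
60–79: 356 × 0.925 = 329
80+: 814 × 0.931 + 1063 × 0.377 = 758 + 401 = 1159
Net migration: 20–39 − 10 → 16
Giving 4 / 16 / 51 / 329 / 1159.
Total after period 3: 4 + 16 + 51 + 329 + 1159 = 1559

1559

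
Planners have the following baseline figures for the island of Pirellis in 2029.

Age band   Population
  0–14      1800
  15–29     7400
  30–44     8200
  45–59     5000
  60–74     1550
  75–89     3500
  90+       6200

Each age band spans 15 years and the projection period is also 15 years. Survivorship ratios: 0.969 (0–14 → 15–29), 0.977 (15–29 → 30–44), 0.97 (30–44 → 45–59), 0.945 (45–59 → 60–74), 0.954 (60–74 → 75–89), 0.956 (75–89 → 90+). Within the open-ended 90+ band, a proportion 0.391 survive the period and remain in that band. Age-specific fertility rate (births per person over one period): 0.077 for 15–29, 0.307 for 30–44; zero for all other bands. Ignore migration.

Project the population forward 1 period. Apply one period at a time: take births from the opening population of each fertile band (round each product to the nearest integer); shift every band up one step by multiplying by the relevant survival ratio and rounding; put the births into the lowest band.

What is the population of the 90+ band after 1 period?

5770

(Bands numbered youngest = 1 to oldest = 7.)
— Period 1 —
Births: 7400 × 0.077 = 570, 8200 × 0.307 = 2517 → total 3087
Band 2: 1800 × 0.969 = 1744
Band 3: 7400 × 0.977 = 7230
Band 4: 8200 × 0.97 = 7954
Band 5: 5000 × 0.945 = 4725
Band 6: 1550 × 0.954 = 1479
Band 7: 3500 × 0.956 + 6200 × 0.391 = 3346 + 2424 = 5770
Giving 3087 / 1744 / 7230 / 7954 / 4725 / 1479 / 5770.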